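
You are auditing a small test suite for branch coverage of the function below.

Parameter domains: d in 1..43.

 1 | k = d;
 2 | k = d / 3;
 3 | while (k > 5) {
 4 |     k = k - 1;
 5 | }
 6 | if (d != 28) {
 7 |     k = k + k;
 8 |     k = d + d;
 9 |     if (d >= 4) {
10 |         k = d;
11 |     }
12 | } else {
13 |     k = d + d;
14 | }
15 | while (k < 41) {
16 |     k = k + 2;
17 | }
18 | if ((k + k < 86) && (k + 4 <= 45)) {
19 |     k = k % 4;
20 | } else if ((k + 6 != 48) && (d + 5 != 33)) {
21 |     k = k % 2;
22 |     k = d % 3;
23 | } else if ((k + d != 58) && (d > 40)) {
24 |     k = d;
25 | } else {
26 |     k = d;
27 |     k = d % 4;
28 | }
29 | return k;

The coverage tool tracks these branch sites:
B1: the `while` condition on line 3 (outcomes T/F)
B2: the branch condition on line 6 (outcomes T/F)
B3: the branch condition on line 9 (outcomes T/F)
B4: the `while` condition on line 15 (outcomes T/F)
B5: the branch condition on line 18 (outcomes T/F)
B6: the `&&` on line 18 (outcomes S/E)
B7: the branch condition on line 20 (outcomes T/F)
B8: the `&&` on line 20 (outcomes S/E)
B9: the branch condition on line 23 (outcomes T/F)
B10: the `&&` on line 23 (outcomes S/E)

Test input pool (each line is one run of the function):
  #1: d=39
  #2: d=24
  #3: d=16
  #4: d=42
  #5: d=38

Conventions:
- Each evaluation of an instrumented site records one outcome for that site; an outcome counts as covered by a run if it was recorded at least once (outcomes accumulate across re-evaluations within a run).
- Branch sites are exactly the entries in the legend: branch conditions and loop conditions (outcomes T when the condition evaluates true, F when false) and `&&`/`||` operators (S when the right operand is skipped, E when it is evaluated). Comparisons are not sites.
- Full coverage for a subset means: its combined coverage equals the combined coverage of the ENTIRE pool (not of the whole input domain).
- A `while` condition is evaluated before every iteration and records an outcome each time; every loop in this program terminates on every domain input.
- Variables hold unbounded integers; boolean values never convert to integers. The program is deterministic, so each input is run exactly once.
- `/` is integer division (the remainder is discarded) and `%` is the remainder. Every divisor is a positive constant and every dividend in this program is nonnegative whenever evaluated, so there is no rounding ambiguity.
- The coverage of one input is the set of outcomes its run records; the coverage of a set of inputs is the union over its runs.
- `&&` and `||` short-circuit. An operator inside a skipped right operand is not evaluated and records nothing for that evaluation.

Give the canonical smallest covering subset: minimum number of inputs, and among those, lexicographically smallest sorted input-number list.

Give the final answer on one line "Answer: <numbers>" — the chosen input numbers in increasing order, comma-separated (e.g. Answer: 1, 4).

input #1 (d=39): covers B1=T, B1=F, B2=T, B3=T, B4=T, B4=F, B5=T, B6=E
input #2 (d=24): covers B1=T, B1=F, B2=T, B3=T, B4=T, B4=F, B5=F, B6=E, B7=F, B8=S, B9=F, B10=E
input #3 (d=16): covers B1=F, B2=T, B3=T, B4=T, B4=F, B5=F, B6=E, B7=F, B8=S, B9=F, B10=S
input #4 (d=42): covers B1=T, B1=F, B2=T, B3=T, B4=F, B5=F, B6=E, B7=F, B8=S, B9=T, B10=E
input #5 (d=38): covers B1=T, B1=F, B2=T, B3=T, B4=T, B4=F, B5=F, B6=E, B7=F, B8=S, B9=F, B10=E
the full pool covers 15 outcomes: B1=T, B1=F, B2=T, B3=T, B4=T, B4=F, B5=T, B5=F, B6=E, B7=F, B8=S, B9=T, B9=F, B10=S, B10=E
no size-1 subset reaches all 15 outcomes (best union: 12/15)
no size-2 subset reaches all 15 outcomes (best union: 14/15)
size 3: inputs {1, 3, 4} cover all 15 outcomes, and no lexicographically smaller subset of this size does

Answer: 1, 3, 4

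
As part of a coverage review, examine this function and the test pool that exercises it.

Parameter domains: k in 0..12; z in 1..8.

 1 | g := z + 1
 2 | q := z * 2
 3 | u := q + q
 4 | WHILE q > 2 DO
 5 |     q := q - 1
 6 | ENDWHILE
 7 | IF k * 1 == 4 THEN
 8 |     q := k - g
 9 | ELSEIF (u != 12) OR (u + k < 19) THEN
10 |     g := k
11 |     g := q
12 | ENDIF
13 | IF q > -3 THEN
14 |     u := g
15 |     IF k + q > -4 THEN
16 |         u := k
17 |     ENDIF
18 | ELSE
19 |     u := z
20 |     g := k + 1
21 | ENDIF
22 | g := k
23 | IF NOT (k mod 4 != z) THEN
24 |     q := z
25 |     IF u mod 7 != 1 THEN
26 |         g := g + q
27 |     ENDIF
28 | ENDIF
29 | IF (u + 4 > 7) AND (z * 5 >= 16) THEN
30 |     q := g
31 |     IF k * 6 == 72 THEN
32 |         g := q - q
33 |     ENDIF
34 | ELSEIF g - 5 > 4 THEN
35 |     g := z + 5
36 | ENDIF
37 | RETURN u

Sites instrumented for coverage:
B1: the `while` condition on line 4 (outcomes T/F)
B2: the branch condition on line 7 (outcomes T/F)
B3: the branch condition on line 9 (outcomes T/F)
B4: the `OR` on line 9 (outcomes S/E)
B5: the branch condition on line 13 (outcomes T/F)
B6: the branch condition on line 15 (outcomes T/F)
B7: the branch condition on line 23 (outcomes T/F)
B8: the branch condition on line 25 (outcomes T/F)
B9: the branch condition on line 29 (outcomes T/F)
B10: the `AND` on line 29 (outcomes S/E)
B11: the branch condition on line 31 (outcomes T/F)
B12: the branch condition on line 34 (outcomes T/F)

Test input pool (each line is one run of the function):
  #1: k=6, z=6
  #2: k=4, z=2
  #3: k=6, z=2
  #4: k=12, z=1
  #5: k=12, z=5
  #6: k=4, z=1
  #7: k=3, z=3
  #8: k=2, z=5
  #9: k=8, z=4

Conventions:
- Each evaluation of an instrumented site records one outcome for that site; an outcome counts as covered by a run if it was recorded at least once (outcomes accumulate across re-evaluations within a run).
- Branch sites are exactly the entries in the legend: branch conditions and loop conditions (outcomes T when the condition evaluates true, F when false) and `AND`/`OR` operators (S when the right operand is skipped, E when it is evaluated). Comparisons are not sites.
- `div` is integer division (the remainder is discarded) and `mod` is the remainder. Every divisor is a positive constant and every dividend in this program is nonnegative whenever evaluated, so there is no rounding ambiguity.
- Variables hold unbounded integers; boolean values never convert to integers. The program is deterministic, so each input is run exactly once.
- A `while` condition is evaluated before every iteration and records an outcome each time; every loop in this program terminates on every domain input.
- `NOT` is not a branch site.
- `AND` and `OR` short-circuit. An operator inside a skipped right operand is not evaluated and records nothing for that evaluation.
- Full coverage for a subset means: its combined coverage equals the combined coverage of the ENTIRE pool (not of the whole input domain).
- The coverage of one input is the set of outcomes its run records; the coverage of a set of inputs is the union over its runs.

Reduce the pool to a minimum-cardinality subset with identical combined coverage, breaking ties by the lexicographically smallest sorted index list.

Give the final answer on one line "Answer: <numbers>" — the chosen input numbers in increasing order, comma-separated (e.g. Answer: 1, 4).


input #1 (k=6, z=6): events B1->T, B1->T, B1->T, B1->T, B1->T, B1->T, B1->T, B1->T, B1->T, B1->T, B1->F, B2->F, B4->S, B3->T, ...; covers B1=T, B1=F, B2=F, B3=T, B4=S, B5=T, B6=T, B7=F, B9=T, B10=E, B11=F
input #2 (k=4, z=2): events B1->T, B1->T, B1->F, B2->T, B5->T, B6->T, B7->F, B10->E, B9->F, B12->F; covers B1=T, B1=F, B2=T, B5=T, B6=T, B7=F, B9=F, B10=E, B12=F
input #3 (k=6, z=2): events B1->T, B1->T, B1->F, B2->F, B4->S, B3->T, B5->T, B6->T, B7->T, B8->T, B10->E, B9->F, B12->F; covers B1=T, B1=F, B2=F, B3=T, B4=S, B5=T, B6=T, B7=T, B8=T, B9=F, B10=E, B12=F
input #4 (k=12, z=1): events B1->F, B2->F, B4->S, B3->T, B5->T, B6->T, B7->F, B10->E, B9->F, B12->T; covers B1=F, B2=F, B3=T, B4=S, B5=T, B6=T, B7=F, B9=F, B10=E, B12=T
input #5 (k=12, z=5): events B1->T, B1->T, B1->T, B1->T, B1->T, B1->T, B1->T, B1->T, B1->F, B2->F, B4->S, B3->T, B5->T, B6->T, ...; covers B1=T, B1=F, B2=F, B3=T, B4=S, B5=T, B6=T, B7=F, B9=T, B10=E, B11=T
input #6 (k=4, z=1): events B1->F, B2->T, B5->T, B6->T, B7->F, B10->E, B9->F, B12->F; covers B1=F, B2=T, B5=T, B6=T, B7=F, B9=F, B10=E, B12=F
input #7 (k=3, z=3): events B1->T, B1->T, B1->T, B1->T, B1->F, B2->F, B4->E, B3->T, B5->T, B6->T, B7->T, B8->T, B10->S, B9->F, ...; covers B1=T, B1=F, B2=F, B3=T, B4=E, B5=T, B6=T, B7=T, B8=T, B9=F, B10=S, B12=F
input #8 (k=2, z=5): events B1->T, B1->T, B1->T, B1->T, B1->T, B1->T, B1->T, B1->T, B1->F, B2->F, B4->S, B3->T, B5->T, B6->T, ...; covers B1=T, B1=F, B2=F, B3=T, B4=S, B5=T, B6=T, B7=F, B9=F, B10=S, B12=F
input #9 (k=8, z=4): events B1->T, B1->T, B1->T, B1->T, B1->T, B1->T, B1->F, B2->F, B4->S, B3->T, B5->T, B6->T, B7->F, B10->E, ...; covers B1=T, B1=F, B2=F, B3=T, B4=S, B5=T, B6=T, B7=F, B9=T, B10=E, B11=F
the full pool covers 20 outcomes: B1=T, B1=F, B2=T, B2=F, B3=T, B4=S, B4=E, B5=T, B6=T, B7=T, B7=F, B8=T, B9=T, B9=F, B10=S, B10=E, B11=T, B11=F, B12=T, B12=F
every size-1 subset falls short of the 20 outcomes (best: 12/20)
every size-2 subset falls short of the 20 outcomes (best: 17/20)
every size-3 subset falls short of the 20 outcomes (best: 18/20)
every size-4 subset falls short of the 20 outcomes (best: 19/20)
at size 5, {1, 2, 4, 5, 7} reaches all 20 outcomes; every lexicographically earlier size-5 subset fails
Answer: 1, 2, 4, 5, 7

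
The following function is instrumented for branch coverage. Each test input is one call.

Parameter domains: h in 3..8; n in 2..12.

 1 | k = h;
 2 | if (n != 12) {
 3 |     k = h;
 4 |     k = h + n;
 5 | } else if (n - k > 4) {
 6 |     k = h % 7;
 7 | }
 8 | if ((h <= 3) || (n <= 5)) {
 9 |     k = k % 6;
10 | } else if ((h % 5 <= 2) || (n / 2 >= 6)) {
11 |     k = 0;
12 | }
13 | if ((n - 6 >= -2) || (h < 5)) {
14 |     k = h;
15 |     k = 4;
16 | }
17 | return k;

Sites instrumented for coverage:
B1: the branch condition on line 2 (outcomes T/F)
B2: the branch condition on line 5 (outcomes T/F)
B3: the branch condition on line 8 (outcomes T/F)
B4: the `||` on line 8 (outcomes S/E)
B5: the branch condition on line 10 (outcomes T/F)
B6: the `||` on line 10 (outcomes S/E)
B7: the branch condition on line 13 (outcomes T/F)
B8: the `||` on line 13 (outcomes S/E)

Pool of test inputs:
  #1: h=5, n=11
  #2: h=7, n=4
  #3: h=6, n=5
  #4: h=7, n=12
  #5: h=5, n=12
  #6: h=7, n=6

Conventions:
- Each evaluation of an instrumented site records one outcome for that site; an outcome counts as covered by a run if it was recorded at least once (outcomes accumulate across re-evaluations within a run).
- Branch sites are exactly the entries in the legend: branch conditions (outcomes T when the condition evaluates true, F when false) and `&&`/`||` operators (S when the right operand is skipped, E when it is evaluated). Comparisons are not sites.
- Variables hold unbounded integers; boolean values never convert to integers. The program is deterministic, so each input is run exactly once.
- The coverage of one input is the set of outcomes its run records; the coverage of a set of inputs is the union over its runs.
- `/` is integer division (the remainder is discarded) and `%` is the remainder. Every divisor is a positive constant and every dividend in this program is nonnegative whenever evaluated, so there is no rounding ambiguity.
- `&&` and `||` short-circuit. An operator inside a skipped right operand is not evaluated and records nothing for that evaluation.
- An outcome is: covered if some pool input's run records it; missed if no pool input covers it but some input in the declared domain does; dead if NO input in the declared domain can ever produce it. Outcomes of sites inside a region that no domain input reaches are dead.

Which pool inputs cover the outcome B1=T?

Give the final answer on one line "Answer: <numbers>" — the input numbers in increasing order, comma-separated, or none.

input #1 (h=5, n=11): produces B1=T
input #2 (h=7, n=4): produces B1=T
input #3 (h=6, n=5): produces B1=T
input #4 (h=7, n=12): does not produce B1=T
input #5 (h=5, n=12): does not produce B1=T
input #6 (h=7, n=6): produces B1=T

Answer: 1, 2, 3, 6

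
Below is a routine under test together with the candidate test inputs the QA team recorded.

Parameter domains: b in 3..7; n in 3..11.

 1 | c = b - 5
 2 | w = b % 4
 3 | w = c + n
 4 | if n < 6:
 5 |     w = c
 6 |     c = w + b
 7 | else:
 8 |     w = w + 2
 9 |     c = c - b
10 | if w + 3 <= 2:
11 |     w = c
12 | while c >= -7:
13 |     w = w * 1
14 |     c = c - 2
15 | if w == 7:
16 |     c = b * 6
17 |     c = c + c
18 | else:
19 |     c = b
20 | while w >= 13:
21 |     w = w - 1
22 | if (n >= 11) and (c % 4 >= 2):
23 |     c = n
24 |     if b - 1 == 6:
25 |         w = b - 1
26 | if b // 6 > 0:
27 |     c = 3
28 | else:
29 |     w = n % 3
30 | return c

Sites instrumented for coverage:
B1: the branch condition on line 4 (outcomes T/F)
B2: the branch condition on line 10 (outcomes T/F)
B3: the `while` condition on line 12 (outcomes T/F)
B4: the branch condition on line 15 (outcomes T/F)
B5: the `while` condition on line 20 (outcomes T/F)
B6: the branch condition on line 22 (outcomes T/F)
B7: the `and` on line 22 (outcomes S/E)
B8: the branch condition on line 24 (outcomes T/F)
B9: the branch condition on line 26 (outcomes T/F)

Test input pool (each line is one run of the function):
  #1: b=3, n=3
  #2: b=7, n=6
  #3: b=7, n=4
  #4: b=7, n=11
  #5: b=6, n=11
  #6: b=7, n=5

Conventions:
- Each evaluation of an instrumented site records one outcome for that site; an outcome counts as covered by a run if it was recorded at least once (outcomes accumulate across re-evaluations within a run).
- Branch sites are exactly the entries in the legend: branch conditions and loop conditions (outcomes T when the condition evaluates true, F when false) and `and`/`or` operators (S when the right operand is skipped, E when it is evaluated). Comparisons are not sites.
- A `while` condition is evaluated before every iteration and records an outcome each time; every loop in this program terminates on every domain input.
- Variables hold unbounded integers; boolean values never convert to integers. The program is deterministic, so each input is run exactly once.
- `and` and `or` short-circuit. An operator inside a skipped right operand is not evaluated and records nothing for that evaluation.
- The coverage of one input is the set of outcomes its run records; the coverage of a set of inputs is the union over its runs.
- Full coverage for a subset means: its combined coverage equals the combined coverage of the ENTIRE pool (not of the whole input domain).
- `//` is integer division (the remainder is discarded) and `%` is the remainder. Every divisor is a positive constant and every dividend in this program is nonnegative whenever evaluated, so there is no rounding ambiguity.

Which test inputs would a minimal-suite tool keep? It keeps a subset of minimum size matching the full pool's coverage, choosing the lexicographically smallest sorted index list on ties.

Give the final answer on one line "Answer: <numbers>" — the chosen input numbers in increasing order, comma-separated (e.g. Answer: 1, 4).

run #1 (b=3, n=3) runs B1->T, B2->T, B3->T, B3->T, B3->T, B3->T, B3->T, B3->F, B4->F, B5->F, B7->S, B6->F, B9->F; records B1=T, B2=T, B3=T, B3=F, B4=F, B5=F, B6=F, B7=S, B9=F
run #2 (b=7, n=6) runs B1->F, B2->F, B3->T, B3->T, B3->F, B4->F, B5->F, B7->S, B6->F, B9->T; records B1=F, B2=F, B3=T, B3=F, B4=F, B5=F, B6=F, B7=S, B9=T
run #3 (b=7, n=4) runs B1->T, B2->F, B3->T, B3->T, B3->T, B3->T, B3->T, B3->T, B3->T, B3->T, B3->T, B3->F, B4->F, B5->F, ...; records B1=T, B2=F, B3=T, B3=F, B4=F, B5=F, B6=F, B7=S, B9=T
run #4 (b=7, n=11) runs B1->F, B2->F, B3->T, B3->T, B3->F, B4->F, B5->T, B5->T, B5->T, B5->F, B7->E, B6->T, B8->T, B9->T; records B1=F, B2=F, B3=T, B3=F, B4=F, B5=T, B5=F, B6=T, B7=E, B8=T, B9=T
run #5 (b=6, n=11) runs B1->F, B2->F, B3->T, B3->T, B3->F, B4->F, B5->T, B5->T, B5->F, B7->E, B6->T, B8->F, B9->T; records B1=F, B2=F, B3=T, B3=F, B4=F, B5=T, B5=F, B6=T, B7=E, B8=F, B9=T
run #6 (b=7, n=5) runs B1->T, B2->F, B3->T, B3->T, B3->T, B3->T, B3->T, B3->T, B3->T, B3->T, B3->T, B3->F, B4->F, B5->F, ...; records B1=T, B2=F, B3=T, B3=F, B4=F, B5=F, B6=F, B7=S, B9=T
together the pool reaches 17 outcomes: B1=T, B1=F, B2=T, B2=F, B3=T, B3=F, B4=F, B5=T, B5=F, B6=T, B6=F, B7=S, B7=E, B8=T, B8=F, B9=T, B9=F
every size-1 subset falls short of the 17 outcomes (best: 11/17)
every size-2 subset falls short of the 17 outcomes (best: 16/17)
size 3: inputs {1, 4, 5} cover all 17 outcomes, and no lexicographically smaller subset of this size does

Answer: 1, 4, 5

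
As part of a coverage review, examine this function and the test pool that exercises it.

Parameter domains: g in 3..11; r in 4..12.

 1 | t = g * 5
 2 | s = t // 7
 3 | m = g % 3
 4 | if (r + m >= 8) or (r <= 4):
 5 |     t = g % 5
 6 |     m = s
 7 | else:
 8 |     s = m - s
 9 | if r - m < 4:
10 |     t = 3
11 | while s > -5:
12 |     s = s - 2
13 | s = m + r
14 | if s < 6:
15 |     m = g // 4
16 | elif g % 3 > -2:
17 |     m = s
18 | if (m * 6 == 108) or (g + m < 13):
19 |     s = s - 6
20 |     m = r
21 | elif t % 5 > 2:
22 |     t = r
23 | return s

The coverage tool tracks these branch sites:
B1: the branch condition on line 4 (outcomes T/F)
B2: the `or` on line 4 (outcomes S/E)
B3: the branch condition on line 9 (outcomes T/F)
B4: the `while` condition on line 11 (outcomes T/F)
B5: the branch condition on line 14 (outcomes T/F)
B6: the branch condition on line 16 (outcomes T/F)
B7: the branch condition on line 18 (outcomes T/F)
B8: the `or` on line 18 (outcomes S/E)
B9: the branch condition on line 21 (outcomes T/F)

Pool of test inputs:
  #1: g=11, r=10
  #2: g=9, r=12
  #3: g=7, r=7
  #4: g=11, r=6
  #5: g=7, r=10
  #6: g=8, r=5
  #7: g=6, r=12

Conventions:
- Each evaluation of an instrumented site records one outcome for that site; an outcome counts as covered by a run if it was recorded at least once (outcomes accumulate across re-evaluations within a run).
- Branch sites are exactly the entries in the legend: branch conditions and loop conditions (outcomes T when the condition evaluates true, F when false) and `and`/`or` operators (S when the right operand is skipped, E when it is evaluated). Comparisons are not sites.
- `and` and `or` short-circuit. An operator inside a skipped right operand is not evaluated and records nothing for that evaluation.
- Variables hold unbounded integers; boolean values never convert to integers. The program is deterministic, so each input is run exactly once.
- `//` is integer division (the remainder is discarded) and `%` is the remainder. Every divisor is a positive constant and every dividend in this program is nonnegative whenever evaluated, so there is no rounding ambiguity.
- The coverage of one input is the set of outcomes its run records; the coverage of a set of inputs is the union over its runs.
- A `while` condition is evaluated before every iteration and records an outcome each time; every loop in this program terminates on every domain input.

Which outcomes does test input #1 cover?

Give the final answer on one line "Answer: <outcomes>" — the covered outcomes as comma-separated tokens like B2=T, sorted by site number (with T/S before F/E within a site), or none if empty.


Tracing the run of input #1 (g=11, r=10):
  B2->S, B1->T, B3->T, B4->T, B4->T, B4->T, B4->T, B4->T, B4->T, B4->F
  B5->F, B6->T, B8->E, B7->F, B9->T
distinct outcomes covered: B1=T, B2=S, B3=T, B4=T, B4=F, B5=F, B6=T, B7=F, B8=E, B9=T
Answer: B1=T, B2=S, B3=T, B4=T, B4=F, B5=F, B6=T, B7=F, B8=E, B9=T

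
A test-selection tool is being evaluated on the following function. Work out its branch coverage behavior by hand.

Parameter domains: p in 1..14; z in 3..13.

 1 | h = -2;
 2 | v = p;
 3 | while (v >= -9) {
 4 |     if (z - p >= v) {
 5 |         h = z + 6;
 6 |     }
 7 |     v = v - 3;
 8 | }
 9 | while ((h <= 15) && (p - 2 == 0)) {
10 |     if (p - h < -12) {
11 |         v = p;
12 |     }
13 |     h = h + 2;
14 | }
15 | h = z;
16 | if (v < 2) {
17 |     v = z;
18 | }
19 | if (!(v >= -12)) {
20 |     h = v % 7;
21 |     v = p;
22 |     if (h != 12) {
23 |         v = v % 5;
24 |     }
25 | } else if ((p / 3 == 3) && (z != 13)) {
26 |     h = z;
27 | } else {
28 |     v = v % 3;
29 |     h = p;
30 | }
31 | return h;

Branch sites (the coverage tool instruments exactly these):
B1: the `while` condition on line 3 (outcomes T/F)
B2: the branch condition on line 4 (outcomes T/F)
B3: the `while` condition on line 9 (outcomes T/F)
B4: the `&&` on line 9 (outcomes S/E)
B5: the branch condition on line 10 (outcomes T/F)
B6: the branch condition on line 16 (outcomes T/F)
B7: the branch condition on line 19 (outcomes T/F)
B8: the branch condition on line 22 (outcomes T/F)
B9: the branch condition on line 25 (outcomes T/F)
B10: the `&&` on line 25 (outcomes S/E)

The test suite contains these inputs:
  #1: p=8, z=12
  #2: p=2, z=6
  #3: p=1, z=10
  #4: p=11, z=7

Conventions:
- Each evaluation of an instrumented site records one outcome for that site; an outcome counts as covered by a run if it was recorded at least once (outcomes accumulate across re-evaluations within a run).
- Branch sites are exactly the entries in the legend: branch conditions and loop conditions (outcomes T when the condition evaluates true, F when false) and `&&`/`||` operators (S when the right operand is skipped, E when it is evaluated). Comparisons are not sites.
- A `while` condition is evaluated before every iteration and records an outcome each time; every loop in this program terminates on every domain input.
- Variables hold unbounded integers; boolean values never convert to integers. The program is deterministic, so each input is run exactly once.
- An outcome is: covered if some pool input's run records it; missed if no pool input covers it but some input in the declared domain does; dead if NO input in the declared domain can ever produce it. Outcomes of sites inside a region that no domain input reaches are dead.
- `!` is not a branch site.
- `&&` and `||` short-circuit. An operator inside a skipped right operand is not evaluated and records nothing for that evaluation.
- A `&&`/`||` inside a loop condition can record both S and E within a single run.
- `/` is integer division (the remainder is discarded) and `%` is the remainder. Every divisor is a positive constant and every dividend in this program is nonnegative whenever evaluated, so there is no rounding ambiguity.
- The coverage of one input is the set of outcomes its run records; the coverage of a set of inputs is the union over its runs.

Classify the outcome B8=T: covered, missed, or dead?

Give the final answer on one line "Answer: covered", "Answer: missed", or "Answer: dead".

no pool input records B8=T
checking all 154 inputs in the declared domain: B8=T is never recorded -> dead

Answer: dead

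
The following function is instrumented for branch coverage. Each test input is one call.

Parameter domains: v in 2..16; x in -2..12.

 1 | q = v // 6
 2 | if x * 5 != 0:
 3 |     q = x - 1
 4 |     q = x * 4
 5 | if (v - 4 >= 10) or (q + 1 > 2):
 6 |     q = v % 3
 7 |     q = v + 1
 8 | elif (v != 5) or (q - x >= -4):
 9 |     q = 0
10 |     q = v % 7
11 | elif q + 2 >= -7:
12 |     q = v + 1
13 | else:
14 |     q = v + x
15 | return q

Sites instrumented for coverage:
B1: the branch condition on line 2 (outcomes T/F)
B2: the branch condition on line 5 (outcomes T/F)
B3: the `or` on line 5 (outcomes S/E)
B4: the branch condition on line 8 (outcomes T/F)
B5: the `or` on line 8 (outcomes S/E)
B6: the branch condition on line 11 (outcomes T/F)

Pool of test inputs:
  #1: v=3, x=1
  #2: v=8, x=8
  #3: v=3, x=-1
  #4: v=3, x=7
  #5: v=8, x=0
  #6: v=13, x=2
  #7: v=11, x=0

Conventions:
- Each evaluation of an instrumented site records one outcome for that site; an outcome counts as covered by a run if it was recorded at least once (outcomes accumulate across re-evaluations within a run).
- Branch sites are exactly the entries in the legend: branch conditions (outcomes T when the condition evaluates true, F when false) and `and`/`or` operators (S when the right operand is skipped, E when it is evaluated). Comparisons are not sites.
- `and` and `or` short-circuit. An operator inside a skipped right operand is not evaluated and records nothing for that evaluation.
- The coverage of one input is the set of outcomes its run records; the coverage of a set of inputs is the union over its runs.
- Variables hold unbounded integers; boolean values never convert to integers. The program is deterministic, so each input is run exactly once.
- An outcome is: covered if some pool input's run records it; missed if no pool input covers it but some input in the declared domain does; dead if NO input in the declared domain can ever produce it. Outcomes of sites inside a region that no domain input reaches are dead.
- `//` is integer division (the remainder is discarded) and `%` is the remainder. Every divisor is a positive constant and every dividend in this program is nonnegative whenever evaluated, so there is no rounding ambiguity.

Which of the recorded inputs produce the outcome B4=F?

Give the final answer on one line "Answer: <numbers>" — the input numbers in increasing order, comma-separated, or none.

input #1 (v=3, x=1): misses B4=F
input #2 (v=8, x=8): misses B4=F
input #3 (v=3, x=-1): misses B4=F
input #4 (v=3, x=7): misses B4=F
input #5 (v=8, x=0): misses B4=F
input #6 (v=13, x=2): misses B4=F
input #7 (v=11, x=0): misses B4=F

Answer: none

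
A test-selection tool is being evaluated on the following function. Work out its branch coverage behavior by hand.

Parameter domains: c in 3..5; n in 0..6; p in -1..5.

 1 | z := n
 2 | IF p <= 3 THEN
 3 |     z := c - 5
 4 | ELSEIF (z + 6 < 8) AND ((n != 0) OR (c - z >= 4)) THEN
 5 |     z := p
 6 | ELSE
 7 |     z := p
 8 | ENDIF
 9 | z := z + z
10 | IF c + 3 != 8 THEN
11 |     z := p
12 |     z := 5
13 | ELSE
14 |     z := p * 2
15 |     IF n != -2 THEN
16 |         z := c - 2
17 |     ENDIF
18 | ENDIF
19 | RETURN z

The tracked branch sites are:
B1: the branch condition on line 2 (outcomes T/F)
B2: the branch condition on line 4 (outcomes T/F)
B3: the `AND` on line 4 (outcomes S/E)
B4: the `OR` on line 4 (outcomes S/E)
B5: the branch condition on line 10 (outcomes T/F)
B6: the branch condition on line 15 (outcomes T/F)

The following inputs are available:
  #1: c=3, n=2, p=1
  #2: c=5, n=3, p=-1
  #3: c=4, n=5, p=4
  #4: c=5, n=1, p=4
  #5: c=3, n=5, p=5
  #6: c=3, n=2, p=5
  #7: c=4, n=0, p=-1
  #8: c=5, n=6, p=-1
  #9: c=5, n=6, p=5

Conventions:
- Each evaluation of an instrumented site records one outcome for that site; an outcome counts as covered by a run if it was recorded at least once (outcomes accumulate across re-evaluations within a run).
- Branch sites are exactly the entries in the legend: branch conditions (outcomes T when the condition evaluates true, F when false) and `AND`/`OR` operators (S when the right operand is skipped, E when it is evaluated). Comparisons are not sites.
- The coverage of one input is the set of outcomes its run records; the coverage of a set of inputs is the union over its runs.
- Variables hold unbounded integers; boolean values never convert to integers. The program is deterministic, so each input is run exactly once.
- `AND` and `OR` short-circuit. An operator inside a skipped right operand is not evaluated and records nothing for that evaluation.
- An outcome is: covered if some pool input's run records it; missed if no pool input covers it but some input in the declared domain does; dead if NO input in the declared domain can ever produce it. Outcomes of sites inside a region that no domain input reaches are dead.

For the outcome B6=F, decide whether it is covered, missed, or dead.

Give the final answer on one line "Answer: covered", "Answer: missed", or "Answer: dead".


no pool input records B6=F
checking all 147 inputs in the declared domain: B6=F is never recorded -> dead
Answer: dead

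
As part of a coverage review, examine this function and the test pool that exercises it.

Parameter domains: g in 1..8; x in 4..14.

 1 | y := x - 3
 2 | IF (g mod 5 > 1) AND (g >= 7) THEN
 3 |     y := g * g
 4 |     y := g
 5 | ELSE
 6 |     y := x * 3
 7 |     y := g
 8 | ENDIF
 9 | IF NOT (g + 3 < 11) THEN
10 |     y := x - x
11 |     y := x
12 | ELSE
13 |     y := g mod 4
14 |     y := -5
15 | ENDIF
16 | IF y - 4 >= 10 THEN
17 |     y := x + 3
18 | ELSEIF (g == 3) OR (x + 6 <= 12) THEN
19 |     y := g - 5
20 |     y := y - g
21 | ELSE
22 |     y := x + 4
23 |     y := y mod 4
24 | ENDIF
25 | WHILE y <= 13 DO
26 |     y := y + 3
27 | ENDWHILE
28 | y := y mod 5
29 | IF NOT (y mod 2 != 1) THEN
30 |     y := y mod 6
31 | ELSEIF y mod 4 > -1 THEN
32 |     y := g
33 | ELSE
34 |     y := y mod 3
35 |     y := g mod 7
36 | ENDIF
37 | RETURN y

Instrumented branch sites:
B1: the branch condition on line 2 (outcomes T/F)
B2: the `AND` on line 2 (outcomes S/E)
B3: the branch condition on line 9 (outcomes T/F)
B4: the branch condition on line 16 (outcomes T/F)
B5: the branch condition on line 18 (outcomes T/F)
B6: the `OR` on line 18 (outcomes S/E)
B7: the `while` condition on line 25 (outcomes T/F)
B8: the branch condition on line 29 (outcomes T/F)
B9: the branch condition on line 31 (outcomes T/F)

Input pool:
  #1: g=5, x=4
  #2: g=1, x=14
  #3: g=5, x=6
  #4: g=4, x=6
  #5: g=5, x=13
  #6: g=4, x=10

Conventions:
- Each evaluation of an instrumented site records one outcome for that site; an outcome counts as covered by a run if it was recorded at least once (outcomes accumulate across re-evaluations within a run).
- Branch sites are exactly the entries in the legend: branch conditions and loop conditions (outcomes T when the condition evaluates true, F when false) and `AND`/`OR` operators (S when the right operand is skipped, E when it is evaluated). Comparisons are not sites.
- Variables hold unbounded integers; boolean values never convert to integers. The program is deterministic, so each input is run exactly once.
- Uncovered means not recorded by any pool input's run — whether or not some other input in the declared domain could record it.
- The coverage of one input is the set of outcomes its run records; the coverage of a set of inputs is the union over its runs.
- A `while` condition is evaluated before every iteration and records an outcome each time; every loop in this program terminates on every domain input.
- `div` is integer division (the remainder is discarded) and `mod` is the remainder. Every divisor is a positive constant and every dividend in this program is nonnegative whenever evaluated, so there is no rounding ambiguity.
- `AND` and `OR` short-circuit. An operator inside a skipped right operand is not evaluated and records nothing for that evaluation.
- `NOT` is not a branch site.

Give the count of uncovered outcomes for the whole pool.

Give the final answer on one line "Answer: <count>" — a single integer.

run #1 (g=5, x=4) runs B2->S, B1->F, B3->F, B4->F, B6->E, B5->T, B7->T, B7->T, B7->T, B7->T, B7->T, B7->T, B7->T, B7->F, ...; records B1=F, B2=S, B3=F, B4=F, B5=T, B6=E, B7=T, B7=F, B8=T
run #2 (g=1, x=14) runs B2->S, B1->F, B3->F, B4->F, B6->E, B5->F, B7->T, B7->T, B7->T, B7->T, B7->F, B8->F, B9->T; records B1=F, B2=S, B3=F, B4=F, B5=F, B6=E, B7=T, B7=F, B8=F, B9=T
run #3 (g=5, x=6) runs B2->S, B1->F, B3->F, B4->F, B6->E, B5->T, B7->T, B7->T, B7->T, B7->T, B7->T, B7->T, B7->T, B7->F, ...; records B1=F, B2=S, B3=F, B4=F, B5=T, B6=E, B7=T, B7=F, B8=T
run #4 (g=4, x=6) runs B2->E, B1->F, B3->F, B4->F, B6->E, B5->T, B7->T, B7->T, B7->T, B7->T, B7->T, B7->T, B7->T, B7->F, ...; records B1=F, B2=E, B3=F, B4=F, B5=T, B6=E, B7=T, B7=F, B8=T
run #5 (g=5, x=13) runs B2->S, B1->F, B3->F, B4->F, B6->E, B5->F, B7->T, B7->T, B7->T, B7->T, B7->T, B7->F, B8->T; records B1=F, B2=S, B3=F, B4=F, B5=F, B6=E, B7=T, B7=F, B8=T
run #6 (g=4, x=10) runs B2->E, B1->F, B3->F, B4->F, B6->E, B5->F, B7->T, B7->T, B7->T, B7->T, B7->F, B8->F, B9->T; records B1=F, B2=E, B3=F, B4=F, B5=F, B6=E, B7=T, B7=F, B8=F, B9=T
union over the pool: B1=F, B2=S, B2=E, B3=F, B4=F, B5=T, B5=F, B6=E, B7=T, B7=F, B8=T, B8=F, B9=T
uncovered (5 of 18): B1=T, B3=T, B4=T, B6=S, B9=F

Answer: 5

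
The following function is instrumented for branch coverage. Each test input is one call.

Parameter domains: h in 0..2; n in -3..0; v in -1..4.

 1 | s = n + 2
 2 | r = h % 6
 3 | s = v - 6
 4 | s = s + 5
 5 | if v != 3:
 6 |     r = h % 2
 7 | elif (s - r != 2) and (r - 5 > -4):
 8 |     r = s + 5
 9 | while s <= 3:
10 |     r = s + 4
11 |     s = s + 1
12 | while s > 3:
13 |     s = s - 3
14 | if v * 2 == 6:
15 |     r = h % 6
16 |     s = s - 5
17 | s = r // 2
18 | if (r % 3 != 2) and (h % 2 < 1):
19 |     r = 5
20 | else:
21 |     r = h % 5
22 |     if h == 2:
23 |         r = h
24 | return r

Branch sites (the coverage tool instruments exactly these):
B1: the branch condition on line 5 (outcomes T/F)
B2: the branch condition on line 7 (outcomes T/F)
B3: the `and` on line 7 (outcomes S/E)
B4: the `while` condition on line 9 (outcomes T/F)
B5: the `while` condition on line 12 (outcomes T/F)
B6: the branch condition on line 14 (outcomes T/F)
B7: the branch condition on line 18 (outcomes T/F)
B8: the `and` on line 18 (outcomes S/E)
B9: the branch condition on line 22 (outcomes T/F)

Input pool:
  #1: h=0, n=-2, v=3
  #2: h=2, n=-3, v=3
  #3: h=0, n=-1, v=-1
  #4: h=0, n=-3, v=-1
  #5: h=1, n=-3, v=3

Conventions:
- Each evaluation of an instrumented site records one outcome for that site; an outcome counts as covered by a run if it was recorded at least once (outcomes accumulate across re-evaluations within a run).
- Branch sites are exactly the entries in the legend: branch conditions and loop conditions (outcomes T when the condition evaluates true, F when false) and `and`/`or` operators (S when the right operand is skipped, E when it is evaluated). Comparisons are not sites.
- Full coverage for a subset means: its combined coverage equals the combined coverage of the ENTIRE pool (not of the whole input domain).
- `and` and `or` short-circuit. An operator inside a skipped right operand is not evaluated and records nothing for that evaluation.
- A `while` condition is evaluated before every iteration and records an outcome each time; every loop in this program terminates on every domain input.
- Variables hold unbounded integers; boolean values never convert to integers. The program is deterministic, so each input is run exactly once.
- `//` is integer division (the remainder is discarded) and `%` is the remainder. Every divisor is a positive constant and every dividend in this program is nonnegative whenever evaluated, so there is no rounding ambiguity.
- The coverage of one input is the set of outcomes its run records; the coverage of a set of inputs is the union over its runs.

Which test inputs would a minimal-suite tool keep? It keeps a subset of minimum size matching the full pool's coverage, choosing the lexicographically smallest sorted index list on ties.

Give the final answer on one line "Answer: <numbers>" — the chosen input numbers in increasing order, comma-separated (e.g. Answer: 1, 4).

test 1 (h=0, n=-2, v=3) hits B1=F, B2=F, B3=S, B4=T, B4=F, B5=T, B5=F, B6=T, B7=T, B8=E
test 2 (h=2, n=-3, v=3) hits B1=F, B2=T, B3=E, B4=T, B4=F, B5=T, B5=F, B6=T, B7=F, B8=S, B9=T
test 3 (h=0, n=-1, v=-1) hits B1=T, B4=T, B4=F, B5=T, B5=F, B6=F, B7=T, B8=E
test 4 (h=0, n=-3, v=-1) hits B1=T, B4=T, B4=F, B5=T, B5=F, B6=F, B7=T, B8=E
test 5 (h=1, n=-3, v=3) hits B1=F, B2=F, B3=E, B4=T, B4=F, B5=T, B5=F, B6=T, B7=F, B8=E, B9=F
union over all inputs: B1=T, B1=F, B2=T, B2=F, B3=S, B3=E, B4=T, B4=F, B5=T, B5=F, B6=T, B6=F, B7=T, B7=F, B8=S, B8=E, B9=T, B9=F (18 outcomes)
every size-1 subset falls short of the 18 outcomes (best: 11/18)
every size-2 subset falls short of the 18 outcomes (best: 15/18)
every size-3 subset falls short of the 18 outcomes (best: 17/18)
at size 4, {1, 2, 3, 5} reaches all 18 outcomes; every lexicographically earlier size-4 subset fails

Answer: 1, 2, 3, 5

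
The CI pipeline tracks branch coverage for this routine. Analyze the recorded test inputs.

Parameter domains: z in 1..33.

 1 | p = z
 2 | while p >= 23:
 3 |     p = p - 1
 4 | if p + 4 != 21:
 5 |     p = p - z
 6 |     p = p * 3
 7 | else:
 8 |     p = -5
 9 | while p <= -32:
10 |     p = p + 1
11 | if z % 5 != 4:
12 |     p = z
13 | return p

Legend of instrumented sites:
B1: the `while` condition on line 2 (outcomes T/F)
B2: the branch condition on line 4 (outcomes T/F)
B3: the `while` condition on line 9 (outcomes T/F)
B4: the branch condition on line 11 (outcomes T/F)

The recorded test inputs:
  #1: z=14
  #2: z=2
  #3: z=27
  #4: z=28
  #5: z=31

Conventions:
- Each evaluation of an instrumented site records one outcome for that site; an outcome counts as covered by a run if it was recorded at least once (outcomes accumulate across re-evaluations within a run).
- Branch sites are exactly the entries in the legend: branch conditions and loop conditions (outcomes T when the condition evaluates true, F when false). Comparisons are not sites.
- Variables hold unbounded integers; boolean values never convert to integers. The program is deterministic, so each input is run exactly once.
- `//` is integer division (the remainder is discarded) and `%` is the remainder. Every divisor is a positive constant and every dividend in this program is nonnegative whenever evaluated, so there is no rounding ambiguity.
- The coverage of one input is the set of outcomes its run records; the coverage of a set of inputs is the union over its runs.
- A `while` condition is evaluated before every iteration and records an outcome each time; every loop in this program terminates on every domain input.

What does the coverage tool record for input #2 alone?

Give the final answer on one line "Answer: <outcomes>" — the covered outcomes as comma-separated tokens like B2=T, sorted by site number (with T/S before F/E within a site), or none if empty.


Simulating input #2 (z=2) step by step:
  B1->F, B2->T, B3->F, B4->T
collecting distinct outcomes: B1=F, B2=T, B3=F, B4=T
Answer: B1=F, B2=T, B3=F, B4=T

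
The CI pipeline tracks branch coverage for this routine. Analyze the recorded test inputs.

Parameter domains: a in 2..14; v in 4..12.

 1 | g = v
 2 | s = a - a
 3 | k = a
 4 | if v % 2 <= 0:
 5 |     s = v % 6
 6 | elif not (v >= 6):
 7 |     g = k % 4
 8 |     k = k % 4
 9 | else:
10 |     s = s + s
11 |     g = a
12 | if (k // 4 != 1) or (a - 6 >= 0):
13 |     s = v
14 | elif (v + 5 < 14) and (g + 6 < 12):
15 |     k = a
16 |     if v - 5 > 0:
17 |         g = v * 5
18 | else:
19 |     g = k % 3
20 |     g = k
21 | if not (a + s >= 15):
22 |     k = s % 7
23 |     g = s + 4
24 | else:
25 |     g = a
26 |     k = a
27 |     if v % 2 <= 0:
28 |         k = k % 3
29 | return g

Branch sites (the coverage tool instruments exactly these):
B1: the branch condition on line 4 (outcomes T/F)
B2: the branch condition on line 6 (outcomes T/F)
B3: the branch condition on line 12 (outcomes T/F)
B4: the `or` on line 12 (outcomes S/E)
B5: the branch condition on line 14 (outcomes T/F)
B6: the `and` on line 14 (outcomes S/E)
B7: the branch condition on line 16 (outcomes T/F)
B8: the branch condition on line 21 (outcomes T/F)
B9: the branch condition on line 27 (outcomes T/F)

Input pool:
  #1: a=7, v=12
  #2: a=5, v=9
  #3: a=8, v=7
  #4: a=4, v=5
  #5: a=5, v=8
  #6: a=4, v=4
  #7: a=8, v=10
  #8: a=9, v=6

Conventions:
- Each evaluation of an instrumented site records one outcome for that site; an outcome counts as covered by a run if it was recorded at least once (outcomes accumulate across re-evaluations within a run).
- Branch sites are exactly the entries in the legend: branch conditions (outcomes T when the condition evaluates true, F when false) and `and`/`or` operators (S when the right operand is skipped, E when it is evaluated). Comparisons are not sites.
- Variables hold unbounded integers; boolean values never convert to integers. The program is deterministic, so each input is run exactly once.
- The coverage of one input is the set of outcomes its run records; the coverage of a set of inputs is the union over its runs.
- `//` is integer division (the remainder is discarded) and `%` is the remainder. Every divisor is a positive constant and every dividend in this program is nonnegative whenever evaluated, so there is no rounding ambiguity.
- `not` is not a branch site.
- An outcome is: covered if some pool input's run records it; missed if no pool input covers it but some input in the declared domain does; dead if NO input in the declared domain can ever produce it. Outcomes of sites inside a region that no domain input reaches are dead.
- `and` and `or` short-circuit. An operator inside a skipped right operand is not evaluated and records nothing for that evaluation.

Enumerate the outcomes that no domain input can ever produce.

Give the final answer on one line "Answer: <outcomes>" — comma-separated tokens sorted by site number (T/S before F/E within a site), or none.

sweeping the full domain (117 inputs) for each outcome:
  reachable outcomes have witnesses, e.g. B1=T (e.g. a=2, v=4), B1=F (e.g. a=2, v=5), B2=T (e.g. a=2, v=5), B2=F (e.g. a=2, v=7)

Answer: none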